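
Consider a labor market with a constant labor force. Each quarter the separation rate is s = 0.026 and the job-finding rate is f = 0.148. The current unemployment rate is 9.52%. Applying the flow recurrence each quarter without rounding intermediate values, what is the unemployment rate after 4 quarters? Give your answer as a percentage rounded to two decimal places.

With a fixed labor force, u_{t+1} = u_t + s·(1−u_t) − f·u_t = u_t·(1−s−f) + s.
Here 1−s−f = 0.826 and s = 0.026.
u_1 = 0.095200 × 0.826 + 0.026 = 0.104635.
u_2 = 0.104635 × 0.826 + 0.026 = 0.112429.
u_3 = 0.112429 × 0.826 + 0.026 = 0.118866.
u_4 = 0.118866 × 0.826 + 0.026 = 0.124183.

Unemployment rate after four quarters ≈ 12.42%.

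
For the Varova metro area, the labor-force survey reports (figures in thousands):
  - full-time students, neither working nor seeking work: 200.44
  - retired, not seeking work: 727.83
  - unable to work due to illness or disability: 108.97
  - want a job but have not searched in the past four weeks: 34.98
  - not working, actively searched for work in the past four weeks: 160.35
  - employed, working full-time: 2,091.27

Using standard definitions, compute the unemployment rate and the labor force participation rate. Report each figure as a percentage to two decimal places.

Employed = 2,091.27 thousand.
Unemployed = 160.35 thousand.
Labor force = 2,091.27 + 160.35 = 2,251.62 thousand.
Not in labor force = 200.44 + 727.83 + 108.97 + 34.98 = 1,072.22 thousand (those not working and not actively searching are outside the labor force — including those who want a job but have given up searching).
Civilian working-age population = 2,251.62 + 1,072.22 = 3,323.84 thousand.
Unemployment rate = 160.35 / 2,251.62 = 7.12%.
Labor force participation rate = 2,251.62 / 3,323.84 = 67.74%.

Unemployment rate ≈ 7.12%; labor force participation rate ≈ 67.74%.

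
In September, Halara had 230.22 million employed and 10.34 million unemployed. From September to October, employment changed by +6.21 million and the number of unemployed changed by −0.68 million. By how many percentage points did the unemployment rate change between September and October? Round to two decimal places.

September: labor force = 230.22 + 10.34 = 240.56; u = 10.34/240.56 = 4.30%.
October: labor force = 236.43 + 9.66 = 246.09; u = 9.66/246.09 = 3.93%.
Change = 3.93% − 4.30% = −0.37 pp.

The unemployment rate changed by −0.37 percentage points.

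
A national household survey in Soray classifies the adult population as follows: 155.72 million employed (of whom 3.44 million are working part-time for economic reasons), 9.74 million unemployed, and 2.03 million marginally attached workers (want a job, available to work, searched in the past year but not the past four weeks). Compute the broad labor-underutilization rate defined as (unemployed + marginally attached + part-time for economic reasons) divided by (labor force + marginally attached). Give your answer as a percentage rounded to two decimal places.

Broad underutilization rate ≈ 9.08%.

Labor force = 155.72 + 9.74 = 165.46 million.
Numerator = 9.74 + 2.03 + 3.44 = 15.21 million.
Denominator = 165.46 + 2.03 = 167.49 million.
Broad rate = 15.21 / 167.49 = 9.08%.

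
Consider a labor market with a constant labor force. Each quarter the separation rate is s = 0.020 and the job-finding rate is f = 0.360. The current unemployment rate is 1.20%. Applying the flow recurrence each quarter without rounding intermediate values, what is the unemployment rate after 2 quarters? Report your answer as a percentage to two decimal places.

Unemployment rate after two quarters ≈ 3.70%.

With a fixed labor force, u_{t+1} = u_t + s·(1−u_t) − f·u_t = u_t·(1−s−f) + s.
Here 1−s−f = 0.620 and s = 0.020.
u_1 = 0.012000 × 0.620 + 0.020 = 0.027440.
u_2 = 0.027440 × 0.620 + 0.020 = 0.037013.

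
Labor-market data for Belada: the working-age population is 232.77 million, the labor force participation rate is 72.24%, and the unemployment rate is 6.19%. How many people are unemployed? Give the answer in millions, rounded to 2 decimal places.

Labor force = 0.7224 × 232.77 = 168.15 million.
Unemployed = 0.0619 × 168.15 ≈ 10.41 million.

About 10.41 million are unemployed.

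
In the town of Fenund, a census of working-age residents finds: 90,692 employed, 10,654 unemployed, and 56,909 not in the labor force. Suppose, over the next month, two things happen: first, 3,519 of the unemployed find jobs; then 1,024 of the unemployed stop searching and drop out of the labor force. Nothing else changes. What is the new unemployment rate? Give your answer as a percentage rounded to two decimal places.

Initially, labor force = 90,692 + 10,654 = 101,346, so u = 10,654/101,346 = 10.51%.
After the first change, unemployed falls and employed rises by 3,519; labor force unchanged → E = 94,211, U = 7,135, labor force = 101,346.
After the second change, unemployed and labor force both fall by 1,024 → E = 94,211, U = 6,111, labor force = 100,322.
New unemployment rate = 6,111 / 100,322 = 6.09%.

New unemployment rate ≈ 6.09%.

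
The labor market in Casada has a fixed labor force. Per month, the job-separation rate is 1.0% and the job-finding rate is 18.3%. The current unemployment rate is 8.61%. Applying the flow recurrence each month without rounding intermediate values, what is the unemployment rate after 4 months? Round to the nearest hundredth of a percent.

With a fixed labor force, u_{t+1} = u_t + s·(1−u_t) − f·u_t = u_t·(1−s−f) + s.
Here 1−s−f = 0.807 and s = 0.010.
u_1 = 0.086100 × 0.807 + 0.010 = 0.079483.
u_2 = 0.079483 × 0.807 + 0.010 = 0.074143.
u_3 = 0.074143 × 0.807 + 0.010 = 0.069833.
u_4 = 0.069833 × 0.807 + 0.010 = 0.066355.

Unemployment rate after four months ≈ 6.64%.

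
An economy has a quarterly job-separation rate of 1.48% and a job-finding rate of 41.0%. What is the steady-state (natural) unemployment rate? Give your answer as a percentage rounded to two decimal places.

At steady state the flows balance: s·E = f·U, so U/(E+U) = s/(s+f).
u* = 1.48 / (1.48 + 41.0) = 1.48 / 42.48 = 3.48%.

Steady-state unemployment rate ≈ 3.48%.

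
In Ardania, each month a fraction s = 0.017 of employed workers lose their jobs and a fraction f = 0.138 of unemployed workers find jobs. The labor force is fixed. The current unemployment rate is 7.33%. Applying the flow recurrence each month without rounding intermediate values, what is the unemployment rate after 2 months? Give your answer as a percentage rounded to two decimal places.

Unemployment rate after two months ≈ 8.37%.

With a fixed labor force, u_{t+1} = u_t + s·(1−u_t) − f·u_t = u_t·(1−s−f) + s.
Here 1−s−f = 0.845 and s = 0.017.
u_1 = 0.073300 × 0.845 + 0.017 = 0.078938.
u_2 = 0.078938 × 0.845 + 0.017 = 0.083703.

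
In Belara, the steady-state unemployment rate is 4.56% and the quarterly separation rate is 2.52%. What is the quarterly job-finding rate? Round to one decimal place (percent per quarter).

Job-finding rate ≈ 52.7% per quarter.

From u* = s/(s+f): f = s·(1−u)/u.
f = 2.52 × (1 − 0.0456) / 0.0456 = 2.4051 / 0.0456 ≈ 52.7% per quarter.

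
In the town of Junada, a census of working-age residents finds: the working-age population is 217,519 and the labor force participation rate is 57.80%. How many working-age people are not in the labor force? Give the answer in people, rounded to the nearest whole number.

Share not in the labor force = 1 − 0.5780 = 0.4220.
Not in labor force = 0.4220 × 217,519 ≈ 91,793.

About 91,793 are not in the labor force.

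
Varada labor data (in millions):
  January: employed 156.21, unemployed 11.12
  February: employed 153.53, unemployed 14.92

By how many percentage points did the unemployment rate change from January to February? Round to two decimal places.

January: labor force = 156.21 + 11.12 = 167.33; u = 11.12/167.33 = 6.65%.
February: labor force = 153.53 + 14.92 = 168.45; u = 14.92/168.45 = 8.86%.
Change = 8.86% − 6.65% = +2.21 pp.

The unemployment rate changed by +2.21 percentage points.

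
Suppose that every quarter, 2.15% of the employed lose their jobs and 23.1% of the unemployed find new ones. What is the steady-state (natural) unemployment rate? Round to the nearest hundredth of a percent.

At steady state the flows balance: s·E = f·U, so U/(E+U) = s/(s+f).
u* = 2.15 / (2.15 + 23.1) = 2.15 / 25.25 = 8.51%.

Steady-state unemployment rate ≈ 8.51%.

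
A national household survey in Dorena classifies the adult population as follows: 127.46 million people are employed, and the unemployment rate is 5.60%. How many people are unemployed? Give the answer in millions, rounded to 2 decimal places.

Let U be the number unemployed. The labor force is E + U, and U/(E+U) = 0.0560.
So U = 0.0560 × 127.46 / (1 − 0.0560) = 7.1378 / 0.9440 ≈ 7.56 million.

About 7.56 million are unemployed.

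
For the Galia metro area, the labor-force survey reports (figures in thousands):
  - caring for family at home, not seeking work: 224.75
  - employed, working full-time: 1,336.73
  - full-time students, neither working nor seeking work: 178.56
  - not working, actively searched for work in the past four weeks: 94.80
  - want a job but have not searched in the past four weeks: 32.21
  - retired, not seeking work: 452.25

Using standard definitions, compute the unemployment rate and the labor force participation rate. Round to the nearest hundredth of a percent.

Unemployment rate ≈ 6.62%; labor force participation rate ≈ 61.72%.

Employed = 1,336.73 thousand.
Unemployed = 94.80 thousand.
Labor force = 1,336.73 + 94.80 = 1,431.53 thousand.
Not in labor force = 224.75 + 178.56 + 32.21 + 452.25 = 887.77 thousand (those not working and not actively searching are outside the labor force — including those who want a job but have given up searching).
Civilian working-age population = 1,431.53 + 887.77 = 2,319.30 thousand.
Unemployment rate = 94.80 / 1,431.53 = 6.62%.
Labor force participation rate = 1,431.53 / 2,319.30 = 61.72%.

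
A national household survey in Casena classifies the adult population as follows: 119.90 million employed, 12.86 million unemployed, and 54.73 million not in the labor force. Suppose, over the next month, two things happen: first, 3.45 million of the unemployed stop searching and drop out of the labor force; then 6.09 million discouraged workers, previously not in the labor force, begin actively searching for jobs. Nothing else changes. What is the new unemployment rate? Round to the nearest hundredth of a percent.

New unemployment rate ≈ 11.45%.

Initially, labor force = 119.90 + 12.86 = 132.76 million, so u = 12.86/132.76 = 9.69%.
After the first change, unemployed and labor force both fall by 3.45 → E = 119.90, U = 9.41, labor force = 129.31 million.
After the second change, unemployed and labor force both rise by 6.09 → E = 119.90, U = 15.50, labor force = 135.40 million.
New unemployment rate = 15.50 / 135.40 = 11.45%.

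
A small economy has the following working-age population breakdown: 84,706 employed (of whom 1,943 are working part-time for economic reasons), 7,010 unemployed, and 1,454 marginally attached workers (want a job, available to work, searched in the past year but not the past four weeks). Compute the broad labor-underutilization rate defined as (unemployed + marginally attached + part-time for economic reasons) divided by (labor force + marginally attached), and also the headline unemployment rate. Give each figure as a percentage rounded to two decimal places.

Labor force = 84,706 + 7,010 = 91,716.
Numerator = 7,010 + 1,454 + 1,943 = 10,407.
Denominator = 91,716 + 1,454 = 93,170.
Broad rate = 10,407 / 93,170 = 11.17%.
Headline unemployment rate = 7,010 / 91,716 = 7.64%.

Broad underutilization rate ≈ 11.17%; headline unemployment rate ≈ 7.64%.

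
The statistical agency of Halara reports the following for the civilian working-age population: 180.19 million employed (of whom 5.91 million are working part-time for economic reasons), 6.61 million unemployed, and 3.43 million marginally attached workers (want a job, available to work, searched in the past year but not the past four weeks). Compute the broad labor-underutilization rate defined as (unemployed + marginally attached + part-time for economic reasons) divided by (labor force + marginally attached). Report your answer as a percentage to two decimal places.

Broad underutilization rate ≈ 8.38%.

Labor force = 180.19 + 6.61 = 186.80 million.
Numerator = 6.61 + 3.43 + 5.91 = 15.95 million.
Denominator = 186.80 + 3.43 = 190.23 million.
Broad rate = 15.95 / 190.23 = 8.38%.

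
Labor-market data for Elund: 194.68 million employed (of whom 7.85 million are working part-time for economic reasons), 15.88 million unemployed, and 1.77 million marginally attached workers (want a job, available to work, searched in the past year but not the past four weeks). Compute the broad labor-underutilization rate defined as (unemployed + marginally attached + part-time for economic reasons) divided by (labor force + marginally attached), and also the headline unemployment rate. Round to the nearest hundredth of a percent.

Labor force = 194.68 + 15.88 = 210.56 million.
Numerator = 15.88 + 1.77 + 7.85 = 25.50 million.
Denominator = 210.56 + 1.77 = 212.33 million.
Broad rate = 25.50 / 212.33 = 12.01%.
Headline unemployment rate = 15.88 / 210.56 = 7.54%.

Broad underutilization rate ≈ 12.01%; headline unemployment rate ≈ 7.54%.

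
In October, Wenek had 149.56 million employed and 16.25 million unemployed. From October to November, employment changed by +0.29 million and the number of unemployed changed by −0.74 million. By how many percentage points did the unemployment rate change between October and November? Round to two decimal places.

The unemployment rate changed by −0.42 percentage points.

October: labor force = 149.56 + 16.25 = 165.81; u = 16.25/165.81 = 9.80%.
November: labor force = 149.85 + 15.51 = 165.36; u = 15.51/165.36 = 9.38%.
Change = 9.38% − 9.80% = −0.42 pp.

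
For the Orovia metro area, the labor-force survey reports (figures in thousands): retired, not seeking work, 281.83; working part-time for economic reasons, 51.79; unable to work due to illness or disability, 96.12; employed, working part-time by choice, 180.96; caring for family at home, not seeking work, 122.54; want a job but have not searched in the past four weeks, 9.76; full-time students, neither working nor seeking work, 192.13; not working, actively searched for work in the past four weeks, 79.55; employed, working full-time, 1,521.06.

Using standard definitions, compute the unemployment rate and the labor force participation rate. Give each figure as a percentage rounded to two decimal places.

Employed = 51.79 + 180.96 + 1,521.06 = 1,753.81 thousand (anyone who worked, including part-time for economic reasons, counts as employed).
Unemployed = 79.55 thousand.
Labor force = 1,753.81 + 79.55 = 1,833.36 thousand.
Not in labor force = 281.83 + 96.12 + 122.54 + 9.76 + 192.13 = 702.38 thousand (those not working and not actively searching are outside the labor force — including those who want a job but have given up searching).
Civilian working-age population = 1,833.36 + 702.38 = 2,535.74 thousand.
Unemployment rate = 79.55 / 1,833.36 = 4.34%.
Labor force participation rate = 1,833.36 / 2,535.74 = 72.30%.

Unemployment rate ≈ 4.34%; labor force participation rate ≈ 72.30%.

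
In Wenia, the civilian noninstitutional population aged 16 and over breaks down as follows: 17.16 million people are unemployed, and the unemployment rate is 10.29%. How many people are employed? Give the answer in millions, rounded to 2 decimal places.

About 149.60 million are employed.

Labor force = U / u = 17.16 / 0.1029 ≈ 166.76 million.
Employed = labor force − unemployed = 166.76 − 17.16 = 149.60 million.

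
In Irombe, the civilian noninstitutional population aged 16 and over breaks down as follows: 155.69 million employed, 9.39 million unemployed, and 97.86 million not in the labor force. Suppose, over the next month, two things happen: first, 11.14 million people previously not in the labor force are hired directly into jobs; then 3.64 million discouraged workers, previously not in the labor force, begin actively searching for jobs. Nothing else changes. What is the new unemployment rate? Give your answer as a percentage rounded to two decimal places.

New unemployment rate ≈ 7.24%.

Initially, labor force = 155.69 + 9.39 = 165.08 million, so u = 9.39/165.08 = 5.69%.
After the first change, employed and labor force both rise by 11.14; unemployed unchanged → E = 166.83, U = 9.39, labor force = 176.22 million.
After the second change, unemployed and labor force both rise by 3.64 → E = 166.83, U = 13.03, labor force = 179.86 million.
New unemployment rate = 13.03 / 179.86 = 7.24%.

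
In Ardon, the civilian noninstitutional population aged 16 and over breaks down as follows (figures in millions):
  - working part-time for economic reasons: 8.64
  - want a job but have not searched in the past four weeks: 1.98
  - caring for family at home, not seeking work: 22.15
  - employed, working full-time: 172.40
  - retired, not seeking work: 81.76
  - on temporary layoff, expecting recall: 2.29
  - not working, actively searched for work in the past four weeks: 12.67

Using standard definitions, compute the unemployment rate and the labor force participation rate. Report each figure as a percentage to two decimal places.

Employed = 8.64 + 172.40 = 181.04 million (anyone who worked, including part-time for economic reasons, counts as employed).
Unemployed = 2.29 + 12.67 = 14.96 million (jobless and actively searching, or on temporary layoff).
Labor force = 181.04 + 14.96 = 196.00 million.
Not in labor force = 1.98 + 22.15 + 81.76 = 105.89 million (those not working and not actively searching are outside the labor force — including those who want a job but have given up searching).
Civilian working-age population = 196.00 + 105.89 = 301.89 million.
Unemployment rate = 14.96 / 196.00 = 7.63%.
Labor force participation rate = 196.00 / 301.89 = 64.92%.

Unemployment rate ≈ 7.63%; labor force participation rate ≈ 64.92%.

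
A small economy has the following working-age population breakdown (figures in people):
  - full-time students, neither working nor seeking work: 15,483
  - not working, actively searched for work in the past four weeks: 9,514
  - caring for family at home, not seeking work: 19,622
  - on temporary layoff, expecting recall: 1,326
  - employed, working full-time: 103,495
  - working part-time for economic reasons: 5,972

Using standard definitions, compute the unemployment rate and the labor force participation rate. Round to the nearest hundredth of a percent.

Employed = 103,495 + 5,972 = 109,467 (anyone who worked, including part-time for economic reasons, counts as employed).
Unemployed = 9,514 + 1,326 = 10,840 (jobless and actively searching, or on temporary layoff).
Labor force = 109,467 + 10,840 = 120,307.
Not in labor force = 15,483 + 19,622 = 35,105 (those not working and not actively searching are outside the labor force).
Civilian working-age population = 120,307 + 35,105 = 155,412.
Unemployment rate = 10,840 / 120,307 = 9.01%.
Labor force participation rate = 120,307 / 155,412 = 77.41%.

Unemployment rate ≈ 9.01%; labor force participation rate ≈ 77.41%.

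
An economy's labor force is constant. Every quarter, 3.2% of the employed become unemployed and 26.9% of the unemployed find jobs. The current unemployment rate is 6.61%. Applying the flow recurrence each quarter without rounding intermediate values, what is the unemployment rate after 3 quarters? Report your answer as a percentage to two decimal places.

Unemployment rate after three quarters ≈ 9.26%.

With a fixed labor force, u_{t+1} = u_t + s·(1−u_t) − f·u_t = u_t·(1−s−f) + s.
Here 1−s−f = 0.699 and s = 0.032.
u_1 = 0.066100 × 0.699 + 0.032 = 0.078204.
u_2 = 0.078204 × 0.699 + 0.032 = 0.086665.
u_3 = 0.086665 × 0.699 + 0.032 = 0.092579.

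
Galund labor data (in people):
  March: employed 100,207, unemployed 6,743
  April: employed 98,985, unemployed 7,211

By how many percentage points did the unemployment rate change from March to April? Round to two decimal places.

March: labor force = 100,207 + 6,743 = 106,950; u = 6,743/106,950 = 6.30%.
April: labor force = 98,985 + 7,211 = 106,196; u = 7,211/106,196 = 6.79%.
Change = 6.79% − 6.30% = +0.49 pp.

The unemployment rate changed by +0.49 percentage points.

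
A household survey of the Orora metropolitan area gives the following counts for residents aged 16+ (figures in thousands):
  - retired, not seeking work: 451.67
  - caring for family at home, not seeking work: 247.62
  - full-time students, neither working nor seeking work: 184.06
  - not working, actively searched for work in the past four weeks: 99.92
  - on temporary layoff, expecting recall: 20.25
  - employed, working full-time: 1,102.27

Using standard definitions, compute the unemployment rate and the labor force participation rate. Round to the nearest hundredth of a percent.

Employed = 1,102.27 thousand.
Unemployed = 99.92 + 20.25 = 120.17 thousand (jobless and actively searching, or on temporary layoff).
Labor force = 1,102.27 + 120.17 = 1,222.44 thousand.
Not in labor force = 451.67 + 247.62 + 184.06 = 883.35 thousand (those not working and not actively searching are outside the labor force).
Civilian working-age population = 1,222.44 + 883.35 = 2,105.79 thousand.
Unemployment rate = 120.17 / 1,222.44 = 9.83%.
Labor force participation rate = 1,222.44 / 2,105.79 = 58.05%.

Unemployment rate ≈ 9.83%; labor force participation rate ≈ 58.05%.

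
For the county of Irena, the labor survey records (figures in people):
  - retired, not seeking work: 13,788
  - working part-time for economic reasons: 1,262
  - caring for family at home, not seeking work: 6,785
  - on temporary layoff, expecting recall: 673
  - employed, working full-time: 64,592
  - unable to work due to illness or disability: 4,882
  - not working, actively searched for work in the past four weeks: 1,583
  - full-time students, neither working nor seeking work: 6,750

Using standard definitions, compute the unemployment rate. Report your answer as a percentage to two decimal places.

Employed = 1,262 + 64,592 = 65,854 (anyone who worked, including part-time for economic reasons, counts as employed).
Unemployed = 673 + 1,583 = 2,256 (jobless and actively searching, or on temporary layoff).
Labor force = 65,854 + 2,256 = 68,110.
Unemployment rate = 2,256 / 68,110 = 3.31%.

Unemployment rate ≈ 3.31%.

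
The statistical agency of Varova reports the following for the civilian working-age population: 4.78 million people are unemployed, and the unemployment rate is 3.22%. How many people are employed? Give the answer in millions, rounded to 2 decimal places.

About 143.67 million are employed.

Labor force = U / u = 4.78 / 0.0322 ≈ 148.45 million.
Employed = labor force − unemployed = 148.45 − 4.78 = 143.67 million.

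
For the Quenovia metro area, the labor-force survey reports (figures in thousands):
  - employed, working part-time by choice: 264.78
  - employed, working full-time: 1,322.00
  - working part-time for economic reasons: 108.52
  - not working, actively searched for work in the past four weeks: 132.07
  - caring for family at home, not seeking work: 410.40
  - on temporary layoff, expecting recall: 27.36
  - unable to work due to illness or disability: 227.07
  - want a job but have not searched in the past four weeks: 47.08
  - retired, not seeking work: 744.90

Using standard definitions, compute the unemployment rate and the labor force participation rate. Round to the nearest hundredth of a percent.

Employed = 264.78 + 1,322.00 + 108.52 = 1,695.30 thousand (anyone who worked, including part-time for economic reasons, counts as employed).
Unemployed = 132.07 + 27.36 = 159.43 thousand (jobless and actively searching, or on temporary layoff).
Labor force = 1,695.30 + 159.43 = 1,854.73 thousand.
Not in labor force = 410.40 + 227.07 + 47.08 + 744.90 = 1,429.45 thousand (those not working and not actively searching are outside the labor force — including those who want a job but have given up searching).
Civilian working-age population = 1,854.73 + 1,429.45 = 3,284.18 thousand.
Unemployment rate = 159.43 / 1,854.73 = 8.60%.
Labor force participation rate = 1,854.73 / 3,284.18 = 56.47%.

Unemployment rate ≈ 8.60%; labor force participation rate ≈ 56.47%.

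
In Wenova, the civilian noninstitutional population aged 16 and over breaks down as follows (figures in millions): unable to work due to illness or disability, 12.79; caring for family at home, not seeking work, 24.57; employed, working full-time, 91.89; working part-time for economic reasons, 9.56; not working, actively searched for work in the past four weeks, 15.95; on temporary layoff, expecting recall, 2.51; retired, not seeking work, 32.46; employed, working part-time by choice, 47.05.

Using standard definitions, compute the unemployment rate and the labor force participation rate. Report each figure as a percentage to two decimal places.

Employed = 91.89 + 9.56 + 47.05 = 148.50 million (anyone who worked, including part-time for economic reasons, counts as employed).
Unemployed = 15.95 + 2.51 = 18.46 million (jobless and actively searching, or on temporary layoff).
Labor force = 148.50 + 18.46 = 166.96 million.
Not in labor force = 12.79 + 24.57 + 32.46 = 69.82 million (those not working and not actively searching are outside the labor force).
Civilian working-age population = 166.96 + 69.82 = 236.78 million.
Unemployment rate = 18.46 / 166.96 = 11.06%.
Labor force participation rate = 166.96 / 236.78 = 70.51%.

Unemployment rate ≈ 11.06%; labor force participation rate ≈ 70.51%.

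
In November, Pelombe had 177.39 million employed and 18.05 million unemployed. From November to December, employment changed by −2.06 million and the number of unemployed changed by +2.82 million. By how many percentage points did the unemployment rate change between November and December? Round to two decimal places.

November: labor force = 177.39 + 18.05 = 195.44; u = 18.05/195.44 = 9.24%.
December: labor force = 175.33 + 20.87 = 196.20; u = 20.87/196.20 = 10.64%.
Change = 10.64% − 9.24% = +1.40 pp.

The unemployment rate changed by +1.40 percentage points.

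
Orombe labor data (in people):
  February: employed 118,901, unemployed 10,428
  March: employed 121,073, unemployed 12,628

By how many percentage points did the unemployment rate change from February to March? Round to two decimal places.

The unemployment rate changed by +1.38 percentage points.

February: labor force = 118,901 + 10,428 = 129,329; u = 10,428/129,329 = 8.06%.
March: labor force = 121,073 + 12,628 = 133,701; u = 12,628/133,701 = 9.44%.
Change = 9.44% − 8.06% = +1.38 pp.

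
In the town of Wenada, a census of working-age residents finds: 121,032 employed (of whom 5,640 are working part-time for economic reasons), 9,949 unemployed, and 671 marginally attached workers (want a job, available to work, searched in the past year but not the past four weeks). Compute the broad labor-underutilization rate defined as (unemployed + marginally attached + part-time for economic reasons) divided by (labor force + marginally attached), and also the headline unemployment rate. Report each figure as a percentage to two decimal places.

Labor force = 121,032 + 9,949 = 130,981.
Numerator = 9,949 + 671 + 5,640 = 16,260.
Denominator = 130,981 + 671 = 131,652.
Broad rate = 16,260 / 131,652 = 12.35%.
Headline unemployment rate = 9,949 / 130,981 = 7.60%.

Broad underutilization rate ≈ 12.35%; headline unemployment rate ≈ 7.60%.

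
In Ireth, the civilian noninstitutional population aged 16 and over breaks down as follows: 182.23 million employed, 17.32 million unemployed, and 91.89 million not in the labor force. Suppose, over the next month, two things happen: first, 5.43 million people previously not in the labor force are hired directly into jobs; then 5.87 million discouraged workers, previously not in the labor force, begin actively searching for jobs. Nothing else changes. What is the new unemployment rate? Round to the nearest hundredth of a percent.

Initially, labor force = 182.23 + 17.32 = 199.55 million, so u = 17.32/199.55 = 8.68%.
After the first change, employed and labor force both rise by 5.43; unemployed unchanged → E = 187.66, U = 17.32, labor force = 204.98 million.
After the second change, unemployed and labor force both rise by 5.87 → E = 187.66, U = 23.19, labor force = 210.85 million.
New unemployment rate = 23.19 / 210.85 = 11.00%.

New unemployment rate ≈ 11.00%.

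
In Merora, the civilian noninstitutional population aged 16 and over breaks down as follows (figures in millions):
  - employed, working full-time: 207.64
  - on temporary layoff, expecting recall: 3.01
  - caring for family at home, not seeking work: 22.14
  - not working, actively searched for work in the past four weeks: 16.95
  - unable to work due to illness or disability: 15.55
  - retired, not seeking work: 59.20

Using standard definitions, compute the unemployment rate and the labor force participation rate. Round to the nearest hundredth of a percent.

Unemployment rate ≈ 8.77%; labor force participation rate ≈ 70.14%.

Employed = 207.64 million.
Unemployed = 3.01 + 16.95 = 19.96 million (jobless and actively searching, or on temporary layoff).
Labor force = 207.64 + 19.96 = 227.60 million.
Not in labor force = 22.14 + 15.55 + 59.20 = 96.89 million (those not working and not actively searching are outside the labor force).
Civilian working-age population = 227.60 + 96.89 = 324.49 million.
Unemployment rate = 19.96 / 227.60 = 8.77%.
Labor force participation rate = 227.60 / 324.49 = 70.14%.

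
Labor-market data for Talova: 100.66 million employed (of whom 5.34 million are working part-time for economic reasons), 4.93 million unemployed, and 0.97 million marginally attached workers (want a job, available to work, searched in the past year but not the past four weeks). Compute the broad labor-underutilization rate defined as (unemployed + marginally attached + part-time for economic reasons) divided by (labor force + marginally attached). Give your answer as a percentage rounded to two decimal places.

Broad underutilization rate ≈ 10.55%.

Labor force = 100.66 + 4.93 = 105.59 million.
Numerator = 4.93 + 0.97 + 5.34 = 11.24 million.
Denominator = 105.59 + 0.97 = 106.56 million.
Broad rate = 11.24 / 106.56 = 10.55%.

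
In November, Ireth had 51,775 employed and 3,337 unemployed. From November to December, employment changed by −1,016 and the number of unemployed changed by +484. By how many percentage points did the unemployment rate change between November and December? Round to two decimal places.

November: labor force = 51,775 + 3,337 = 55,112; u = 3,337/55,112 = 6.05%.
December: labor force = 50,759 + 3,821 = 54,580; u = 3,821/54,580 = 7.00%.
Change = 7.00% − 6.05% = +0.95 pp.

The unemployment rate changed by +0.95 percentage points.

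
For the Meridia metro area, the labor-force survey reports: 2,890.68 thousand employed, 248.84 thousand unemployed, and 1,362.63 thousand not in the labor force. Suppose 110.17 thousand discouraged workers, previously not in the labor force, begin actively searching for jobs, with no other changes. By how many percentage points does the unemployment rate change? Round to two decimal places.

Initially, labor force = 2,890.68 + 248.84 = 3,139.52 thousand, so u = 248.84/3,139.52 = 7.93%.
After the change, unemployed and labor force both rise by 110.17 → E = 2,890.68, U = 359.01, labor force = 3,249.69 thousand.
New unemployment rate = 359.01 / 3,249.69 = 11.05%.
Change = 11.05% − 7.93% = +3.12 percentage points.

The unemployment rate changes by +3.12 percentage points.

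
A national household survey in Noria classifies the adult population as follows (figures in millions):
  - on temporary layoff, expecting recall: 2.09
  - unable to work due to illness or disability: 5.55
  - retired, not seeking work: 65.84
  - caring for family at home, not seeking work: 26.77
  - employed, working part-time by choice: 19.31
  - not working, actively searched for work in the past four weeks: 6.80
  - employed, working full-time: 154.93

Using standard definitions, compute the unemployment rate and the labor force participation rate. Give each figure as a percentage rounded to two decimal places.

Employed = 19.31 + 154.93 = 174.24 million.
Unemployed = 2.09 + 6.80 = 8.89 million (jobless and actively searching, or on temporary layoff).
Labor force = 174.24 + 8.89 = 183.13 million.
Not in labor force = 5.55 + 65.84 + 26.77 = 98.16 million (those not working and not actively searching are outside the labor force).
Civilian working-age population = 183.13 + 98.16 = 281.29 million.
Unemployment rate = 8.89 / 183.13 = 4.85%.
Labor force participation rate = 183.13 / 281.29 = 65.10%.

Unemployment rate ≈ 4.85%; labor force participation rate ≈ 65.10%.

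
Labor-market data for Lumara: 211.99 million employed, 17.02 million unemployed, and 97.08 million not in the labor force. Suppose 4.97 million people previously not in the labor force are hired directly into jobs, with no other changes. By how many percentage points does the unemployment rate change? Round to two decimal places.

The unemployment rate changes by −0.16 percentage points.

Initially, labor force = 211.99 + 17.02 = 229.01 million, so u = 17.02/229.01 = 7.43%.
After the change, employed and labor force both rise by 4.97; unemployed unchanged → E = 216.96, U = 17.02, labor force = 233.98 million.
New unemployment rate = 17.02 / 233.98 = 7.27%.
Change = 7.27% − 7.43% = −0.16 percentage points.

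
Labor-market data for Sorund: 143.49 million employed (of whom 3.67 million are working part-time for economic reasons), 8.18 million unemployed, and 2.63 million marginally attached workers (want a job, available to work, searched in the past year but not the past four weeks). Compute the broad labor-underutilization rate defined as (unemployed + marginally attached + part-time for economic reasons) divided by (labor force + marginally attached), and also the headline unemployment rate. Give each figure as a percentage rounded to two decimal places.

Broad underutilization rate ≈ 9.38%; headline unemployment rate ≈ 5.39%.

Labor force = 143.49 + 8.18 = 151.67 million.
Numerator = 8.18 + 2.63 + 3.67 = 14.48 million.
Denominator = 151.67 + 2.63 = 154.30 million.
Broad rate = 14.48 / 154.30 = 9.38%.
Headline unemployment rate = 8.18 / 151.67 = 5.39%.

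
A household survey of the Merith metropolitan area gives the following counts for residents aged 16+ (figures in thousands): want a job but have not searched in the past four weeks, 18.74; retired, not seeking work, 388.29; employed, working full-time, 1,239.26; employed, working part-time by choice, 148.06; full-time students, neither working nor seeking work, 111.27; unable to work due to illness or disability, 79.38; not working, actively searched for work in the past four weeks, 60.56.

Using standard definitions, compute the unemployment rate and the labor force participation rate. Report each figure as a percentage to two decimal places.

Unemployment rate ≈ 4.18%; labor force participation rate ≈ 70.78%.

Employed = 1,239.26 + 148.06 = 1,387.32 thousand.
Unemployed = 60.56 thousand.
Labor force = 1,387.32 + 60.56 = 1,447.88 thousand.
Not in labor force = 18.74 + 388.29 + 111.27 + 79.38 = 597.68 thousand (those not working and not actively searching are outside the labor force — including those who want a job but have given up searching).
Civilian working-age population = 1,447.88 + 597.68 = 2,045.56 thousand.
Unemployment rate = 60.56 / 1,447.88 = 4.18%.
Labor force participation rate = 1,447.88 / 2,045.56 = 70.78%.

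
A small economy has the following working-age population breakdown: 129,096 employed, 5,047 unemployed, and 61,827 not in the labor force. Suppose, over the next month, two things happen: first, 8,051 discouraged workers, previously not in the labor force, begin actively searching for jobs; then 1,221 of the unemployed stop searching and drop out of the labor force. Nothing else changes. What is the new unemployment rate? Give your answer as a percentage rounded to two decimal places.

Initially, labor force = 129,096 + 5,047 = 134,143, so u = 5,047/134,143 = 3.76%.
After the first change, unemployed and labor force both rise by 8,051 → E = 129,096, U = 13,098, labor force = 142,194.
After the second change, unemployed and labor force both fall by 1,221 → E = 129,096, U = 11,877, labor force = 140,973.
New unemployment rate = 11,877 / 140,973 = 8.43%.

New unemployment rate ≈ 8.43%.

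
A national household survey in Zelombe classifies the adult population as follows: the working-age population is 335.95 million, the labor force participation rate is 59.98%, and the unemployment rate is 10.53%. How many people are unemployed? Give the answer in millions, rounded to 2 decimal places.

About 21.22 million are unemployed.

Labor force = 0.5998 × 335.95 = 201.50 million.
Unemployed = 0.1053 × 201.50 ≈ 21.22 million.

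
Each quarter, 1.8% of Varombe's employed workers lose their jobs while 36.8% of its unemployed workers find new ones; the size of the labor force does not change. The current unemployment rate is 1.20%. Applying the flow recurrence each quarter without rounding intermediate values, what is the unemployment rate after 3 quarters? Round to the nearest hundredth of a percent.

Unemployment rate after three quarters ≈ 3.86%.

With a fixed labor force, u_{t+1} = u_t + s·(1−u_t) − f·u_t = u_t·(1−s−f) + s.
Here 1−s−f = 0.614 and s = 0.018.
u_1 = 0.012000 × 0.614 + 0.018 = 0.025368.
u_2 = 0.025368 × 0.614 + 0.018 = 0.033576.
u_3 = 0.033576 × 0.614 + 0.018 = 0.038616.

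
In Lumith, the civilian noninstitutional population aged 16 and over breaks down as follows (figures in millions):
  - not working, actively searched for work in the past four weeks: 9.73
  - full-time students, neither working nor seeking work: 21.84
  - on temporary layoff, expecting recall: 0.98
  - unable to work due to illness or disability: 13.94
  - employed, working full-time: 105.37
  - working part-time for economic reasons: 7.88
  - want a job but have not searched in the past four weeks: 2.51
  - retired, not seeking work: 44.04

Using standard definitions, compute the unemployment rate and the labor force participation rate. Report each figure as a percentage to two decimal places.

Unemployment rate ≈ 8.64%; labor force participation rate ≈ 60.09%.

Employed = 105.37 + 7.88 = 113.25 million (anyone who worked, including part-time for economic reasons, counts as employed).
Unemployed = 9.73 + 0.98 = 10.71 million (jobless and actively searching, or on temporary layoff).
Labor force = 113.25 + 10.71 = 123.96 million.
Not in labor force = 21.84 + 13.94 + 2.51 + 44.04 = 82.33 million (those not working and not actively searching are outside the labor force — including those who want a job but have given up searching).
Civilian working-age population = 123.96 + 82.33 = 206.29 million.
Unemployment rate = 10.71 / 123.96 = 8.64%.
Labor force participation rate = 123.96 / 206.29 = 60.09%.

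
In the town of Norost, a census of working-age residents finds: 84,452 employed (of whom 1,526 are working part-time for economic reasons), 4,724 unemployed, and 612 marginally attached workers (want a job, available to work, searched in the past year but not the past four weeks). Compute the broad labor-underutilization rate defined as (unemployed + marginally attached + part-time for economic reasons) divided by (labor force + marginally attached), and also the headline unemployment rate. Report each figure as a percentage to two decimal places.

Broad underutilization rate ≈ 7.64%; headline unemployment rate ≈ 5.30%.

Labor force = 84,452 + 4,724 = 89,176.
Numerator = 4,724 + 612 + 1,526 = 6,862.
Denominator = 89,176 + 612 = 89,788.
Broad rate = 6,862 / 89,788 = 7.64%.
Headline unemployment rate = 4,724 / 89,176 = 5.30%.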